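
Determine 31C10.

C(31,10) = (31·30·29·28·27·26·25·24·23·22) / 10! = 160945136352000 / 3628800 = 44352165.

44352165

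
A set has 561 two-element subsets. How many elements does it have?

34

n(n−1)/2 = 561 ⇒ n(n−1) = 1122. Since 34·33 = 1122, n = 34.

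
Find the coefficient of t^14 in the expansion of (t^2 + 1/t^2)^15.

1365

General term: C(15,j)·(t^2)^j·(1/t^2)^(15-j), with t-exponent 2j − 2(15−j) = 4j − 30.
Set 4j − 30 = 14: j = 11.
C(15,11) = 1365; 1^11 = 1; 1^4 = 1.
Coefficient = 1365 · 1 · 1 = 1365.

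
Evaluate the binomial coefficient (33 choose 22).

193536720

C(33,22) = C(33,11) by symmetry.
C(33,11) = (33·32·31·30·29·28·27·26·25·24·23) / 11! = 7725366544896000 / 39916800 = 193536720.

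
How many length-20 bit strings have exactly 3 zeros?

Choose the 3 positions: C(20,3) = 1140.

1140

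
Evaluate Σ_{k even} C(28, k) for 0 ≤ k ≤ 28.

134217728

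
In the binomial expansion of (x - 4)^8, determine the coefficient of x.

-131072

The general term is C(8,j)·(x)^j·(-4)^(8-j); the x^1 term has j = 1.
C(8,1) = 8.
Coefficient = C(8,1) · (-4)^7 = 8 · (-16384) = -131072.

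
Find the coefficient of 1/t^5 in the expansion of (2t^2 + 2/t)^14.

General term: C(14,j)·(2t^2)^j·(2/t)^(14-j), with t-exponent 2j − 1(14−j) = 3j − 14.
Set 3j − 14 = -5: j = 3.
C(14,3) = 364; 2^3 = 8; 2^11 = 2048.
Coefficient = 364 · 8 · 2048 = 5963776.

5963776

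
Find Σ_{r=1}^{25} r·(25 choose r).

Differentiating (1+x)^25 and setting x=1: Σ r·C(25,r) = 25·2^24 = 419430400.

419430400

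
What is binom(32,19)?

C(32,19) = C(32,13) by symmetry.
C(32,13) = (32·31·30·29·28·27·26·25·24·23·22·21·20) / 13! = 2163102632570880000 / 6227020800 = 347373600.

347373600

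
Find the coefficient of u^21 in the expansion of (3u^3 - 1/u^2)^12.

General term: C(12,j)·(3u^3)^j·(-1/u^2)^(12-j), with u-exponent 3j − 2(12−j) = 5j − 24.
Set 5j − 24 = 21: j = 9.
C(12,9) = 220; 3^9 = 19683; (-1)^3 = -1.
Coefficient = 220 · 19683 · (-1) = -4330260.

-4330260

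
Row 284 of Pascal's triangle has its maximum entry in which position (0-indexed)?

142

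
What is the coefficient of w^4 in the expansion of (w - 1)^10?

210

The general term is C(10,j)·(w)^j·(-1)^(10-j); the w^4 term has j = 4.
C(10,4) = 210.
Coefficient = C(10,4) = 210.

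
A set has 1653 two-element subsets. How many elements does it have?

58

n(n−1)/2 = 1653 ⇒ n(n−1) = 3306. Since 58·57 = 3306, n = 58.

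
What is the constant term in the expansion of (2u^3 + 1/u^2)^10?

3360

General term: C(10,j)·(2u^3)^j·(1/u^2)^(10-j), with u-exponent 3j − 2(10−j) = 5j − 20.
Set 5j − 20 = 0: j = 4.
C(10,4) = 210; 2^4 = 16; 1^6 = 1.
Coefficient = 210 · 16 · 1 = 3360.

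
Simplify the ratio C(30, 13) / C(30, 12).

18/13

C(n,k+1)/C(n,k) = (n−k)/(k+1) = (30−12)/(12+1) = 18/13.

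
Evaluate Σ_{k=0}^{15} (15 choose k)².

Σ C(15,k)² is the coefficient of x^15 in (1+x)^15(1+x)^15 = (1+x)^30, i.e. C(30,15) = 155117520.

155117520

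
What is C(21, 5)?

20349

C(21,5) = (21·20·19·18·17) / 5! = 2441880 / 120 = 20349.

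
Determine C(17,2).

136

C(17,2) = (17·16) / 2! = 272 / 2 = 136.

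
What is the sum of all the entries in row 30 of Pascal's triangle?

Setting x = 1 in (1+x)^30 gives Σ C(30,r) = 2^30 = 1073741824.

1073741824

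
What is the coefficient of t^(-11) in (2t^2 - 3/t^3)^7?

-20412

General term: C(7,j)·(2t^2)^j·(-3/t^3)^(7-j), with t-exponent 2j − 3(7−j) = 5j − 21.
Set 5j − 21 = -11: j = 2.
C(7,2) = 21; 2^2 = 4; (-3)^5 = -243.
Coefficient = 21 · 4 · (-243) = -20412.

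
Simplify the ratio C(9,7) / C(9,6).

C(n,k+1)/C(n,k) = (n−k)/(k+1) = (9−6)/(6+1) = 3/7.

3/7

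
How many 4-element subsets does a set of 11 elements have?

330

C(11,4) = (11·10·9·8) / 4! = 7920 / 24 = 330.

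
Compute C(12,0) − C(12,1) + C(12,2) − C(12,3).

The partial alternating sum Σ_{k=0}^{3} (−1)^k C(12,k) = (−1)^3 C(11,3) = -165.

-165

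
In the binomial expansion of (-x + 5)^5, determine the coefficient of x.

The general term is C(5,j)·(-x)^j·(5)^(5-j); the x^1 term has j = 1.
C(5,1) = 5.
Coefficient = C(5,1) · (-1)^1 · 5^4 = 5 · (-1) · 625 = -3125.

-3125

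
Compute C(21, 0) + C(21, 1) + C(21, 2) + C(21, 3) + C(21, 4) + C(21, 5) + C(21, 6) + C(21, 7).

1 + 21 + 210 + 1330 + 5985 + 20349 + 54264 + 116280 = 198440.

198440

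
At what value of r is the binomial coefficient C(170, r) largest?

C(170,r) is maximized at r = 170/2 = 85.

85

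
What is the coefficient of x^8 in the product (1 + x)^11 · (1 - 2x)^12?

Coefficient of x^8 = Σ_{j} C(11,j)·1^j·C(12,8-j)·(-2)^(8-j) for j from 0 to 8.
= 126720 + (-1115136) + 3252480 + (-4181760) + 2613600 + (-813120) + 121968 + (-7920) + 165 = -3003.

-3003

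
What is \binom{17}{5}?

C(17,5) = (17·16·15·14·13) / 5! = 742560 / 120 = 6188.

6188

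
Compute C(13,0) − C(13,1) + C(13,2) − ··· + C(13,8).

The partial alternating sum Σ_{k=0}^{8} (−1)^k C(13,k) = (−1)^8 C(12,8) = 495.

495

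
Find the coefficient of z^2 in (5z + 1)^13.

1950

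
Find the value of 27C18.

C(27,18) = C(27,9) by symmetry.
C(27,9) = (27·26·25·24·23·22·21·20·19) / 9! = 1700755056000 / 362880 = 4686825.

4686825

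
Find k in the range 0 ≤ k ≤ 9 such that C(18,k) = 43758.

8

C(18,k) increases on 0 ≤ k ≤ 9. C(18,7) = 31824 and C(18,8) = 43758, so k = 8.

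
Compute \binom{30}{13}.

119759850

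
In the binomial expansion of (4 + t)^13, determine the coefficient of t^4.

The general term is C(13,j)·(4)^j·(t)^(13-j); the t^4 term has j = 9.
C(13,9) = 715.
Coefficient = C(13,9) · 4^9 = 715 · 262144 = 187432960.

187432960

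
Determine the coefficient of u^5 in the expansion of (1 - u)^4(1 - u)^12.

-4368

(1 - u)^4(1 - u)^12 = (1 - u)^16, so the coefficient of u^5 is C(16,5)·(-1)^5 = 4368·-1 = -4368.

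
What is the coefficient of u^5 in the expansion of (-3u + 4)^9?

-7838208

The general term is C(9,j)·(-3u)^j·(4)^(9-j); the u^5 term has j = 5.
C(9,5) = 126.
Coefficient = C(9,5) · (-3)^5 · 4^4 = 126 · (-243) · 256 = -7838208.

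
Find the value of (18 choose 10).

43758

C(18,10) = C(18,8) by symmetry.
C(18,8) = (18·17·16·15·14·13·12·11) / 8! = 1764322560 / 40320 = 43758.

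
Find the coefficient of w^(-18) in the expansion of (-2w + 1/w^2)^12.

General term: C(12,j)·(-2w)^j·(1/w^2)^(12-j), with w-exponent 1j − 2(12−j) = 3j − 24.
Set 3j − 24 = -18: j = 2.
C(12,2) = 66; (-2)^2 = 4; 1^10 = 1.
Coefficient = 66 · 4 · 1 = 264.

264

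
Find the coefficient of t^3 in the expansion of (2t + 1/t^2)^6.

General term: C(6,j)·(2t)^j·(1/t^2)^(6-j), with t-exponent 1j − 2(6−j) = 3j − 12.
Set 3j − 12 = 3: j = 5.
C(6,5) = 6; 2^5 = 32; 1^1 = 1.
Coefficient = 6 · 32 · 1 = 192.

192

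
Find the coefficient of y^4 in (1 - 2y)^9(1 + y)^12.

Coefficient of y^4 = Σ_{j} C(9,j)·(-2)^j·C(12,4-j)·1^(4-j) for j from 0 to 4.
= 495 + (-3960) + 9504 + (-8064) + 2016 = -9.

-9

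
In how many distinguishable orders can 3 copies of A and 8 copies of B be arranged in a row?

Choose positions for the A's: C(11,3) = 165.

165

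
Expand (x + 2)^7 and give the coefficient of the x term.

The general term is C(7,j)·(x)^j·(2)^(7-j); the x^1 term has j = 1.
C(7,1) = 7.
Coefficient = C(7,1) · 2^6 = 7 · 64 = 448.

448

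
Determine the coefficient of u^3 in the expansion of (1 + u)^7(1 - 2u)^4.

Coefficient of u^3 = Σ_{j} C(7,j)·1^j·C(4,3-j)·(-2)^(3-j) for j from 0 to 3.
= (-32) + 168 + (-168) + 35 = 3.

3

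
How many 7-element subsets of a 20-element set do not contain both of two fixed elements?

All 7-subsets: C(20,7) = 77520. Those containing both fixed elements: C(18,5) = 8568.
77520 − 8568 = 68952.

68952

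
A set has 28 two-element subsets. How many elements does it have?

8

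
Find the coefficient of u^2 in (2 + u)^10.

11520

The general term is C(10,j)·(2)^j·(u)^(10-j); the u^2 term has j = 8.
C(10,8) = 45.
Coefficient = C(10,8) · 2^8 = 45 · 256 = 11520.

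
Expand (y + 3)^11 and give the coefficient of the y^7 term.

26730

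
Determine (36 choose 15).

C(36,15) = (36·35·34·33·32·31·30·29·28·27·26·25·24·23·22) / 15! = 7281003461233582080000 / 1307674368000 = 5567902560.

5567902560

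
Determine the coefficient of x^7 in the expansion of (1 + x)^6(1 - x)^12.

-144

Coefficient of x^7 = Σ_{j} C(6,j)·1^j·C(12,7-j)·(-1)^(7-j) for j from 0 to 6.
= (-792) + 5544 + (-11880) + 9900 + (-3300) + 396 + (-12) = -144.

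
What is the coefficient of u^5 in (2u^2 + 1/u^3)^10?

15360

General term: C(10,j)·(2u^2)^j·(1/u^3)^(10-j), with u-exponent 2j − 3(10−j) = 5j − 30.
Set 5j − 30 = 5: j = 7.
C(10,7) = 120; 2^7 = 128; 1^3 = 1.
Coefficient = 120 · 128 · 1 = 15360.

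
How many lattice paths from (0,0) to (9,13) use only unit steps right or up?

497420

Each path is a sequence of 22 steps with 9 rights: C(22,9) = 497420.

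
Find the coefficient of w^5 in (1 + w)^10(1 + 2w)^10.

Coefficient of w^5 = Σ_{j} C(10,j)·1^j·C(10,5-j)·2^(5-j) for j from 0 to 5.
= 8064 + 33600 + 43200 + 21600 + 4200 + 252 = 110916.

110916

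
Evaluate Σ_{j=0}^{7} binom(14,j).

1 + 14 + 91 + 364 + 1001 + 2002 + 3003 + 3432 = 9908.

9908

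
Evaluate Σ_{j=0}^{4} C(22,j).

9109

1 + 22 + 231 + 1540 + 7315 = 9109.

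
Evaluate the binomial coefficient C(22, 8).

319770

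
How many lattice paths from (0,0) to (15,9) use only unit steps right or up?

1307504

Each path is a sequence of 24 steps with 15 rights: C(24,15) = 1307504.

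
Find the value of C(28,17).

21474180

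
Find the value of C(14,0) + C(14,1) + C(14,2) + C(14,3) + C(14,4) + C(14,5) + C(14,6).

1 + 14 + 91 + 364 + 1001 + 2002 + 3003 = 6476.

6476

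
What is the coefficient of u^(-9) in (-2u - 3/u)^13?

General term: C(13,j)·(-2u)^j·(-3/u)^(13-j), with u-exponent 1j − 1(13−j) = 2j − 13.
Set 2j − 13 = -9: j = 2.
C(13,2) = 78; (-2)^2 = 4; (-3)^11 = -177147.
Coefficient = 78 · 4 · (-177147) = -55269864.

-55269864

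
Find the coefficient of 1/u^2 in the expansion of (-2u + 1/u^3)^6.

General term: C(6,j)·(-2u)^j·(1/u^3)^(6-j), with u-exponent 1j − 3(6−j) = 4j − 18.
Set 4j − 18 = -2: j = 4.
C(6,4) = 15; (-2)^4 = 16; 1^2 = 1.
Coefficient = 15 · 16 · 1 = 240.

240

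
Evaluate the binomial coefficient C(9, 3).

84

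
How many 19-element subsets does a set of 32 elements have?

347373600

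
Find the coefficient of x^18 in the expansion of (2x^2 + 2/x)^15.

44728320

General term: C(15,j)·(2x^2)^j·(2/x)^(15-j), with x-exponent 2j − 1(15−j) = 3j − 15.
Set 3j − 15 = 18: j = 11.
C(15,11) = 1365; 2^11 = 2048; 2^4 = 16.
Coefficient = 1365 · 2048 · 16 = 44728320.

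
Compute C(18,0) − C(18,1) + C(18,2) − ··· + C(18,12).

6188

The partial alternating sum Σ_{k=0}^{12} (−1)^k C(18,k) = (−1)^12 C(17,12) = 6188.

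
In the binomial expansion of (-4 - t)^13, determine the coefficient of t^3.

-299892736

The general term is C(13,j)·(-4)^j·(-t)^(13-j); the t^3 term has j = 10.
C(13,10) = 286.
Coefficient = C(13,10) · (-4)^10 · (-1)^3 = 286 · 1048576 · (-1) = -299892736.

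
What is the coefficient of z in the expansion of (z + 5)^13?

3173828125

The general term is C(13,j)·(z)^j·(5)^(13-j); the z^1 term has j = 1.
C(13,1) = 13.
Coefficient = C(13,1) · 5^12 = 13 · 244140625 = 3173828125.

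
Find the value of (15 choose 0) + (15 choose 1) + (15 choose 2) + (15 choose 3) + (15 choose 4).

1 + 15 + 105 + 455 + 1365 = 1941.

1941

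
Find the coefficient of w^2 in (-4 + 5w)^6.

96000

The general term is C(6,j)·(-4)^j·(5w)^(6-j); the w^2 term has j = 4.
C(6,4) = 15.
Coefficient = C(6,4) · (-4)^4 · 5^2 = 15 · 256 · 25 = 96000.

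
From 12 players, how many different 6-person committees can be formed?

This is C(12,6) = 924.

924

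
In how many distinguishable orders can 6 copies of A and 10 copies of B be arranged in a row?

8008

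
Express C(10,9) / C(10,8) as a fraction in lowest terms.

2/9

C(n,k+1)/C(n,k) = (n−k)/(k+1) = (10−8)/(8+1) = 2/9.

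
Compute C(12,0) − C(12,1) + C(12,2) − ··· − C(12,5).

-462

The partial alternating sum Σ_{k=0}^{5} (−1)^k C(12,k) = (−1)^5 C(11,5) = -462.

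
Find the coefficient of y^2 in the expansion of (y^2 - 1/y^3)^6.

15

General term: C(6,j)·(y^2)^j·(-1/y^3)^(6-j), with y-exponent 2j − 3(6−j) = 5j − 18.
Set 5j − 18 = 2: j = 4.
C(6,4) = 15; 1^4 = 1; (-1)^2 = 1.
Coefficient = 15 · 1 · 1 = 15.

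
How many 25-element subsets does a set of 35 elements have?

C(35,25) = C(35,10) by symmetry.
C(35,10) = (35·34·33·32·31·30·29·28·27·26) / 10! = 666172912204800 / 3628800 = 183579396.

183579396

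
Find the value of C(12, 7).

792

C(12,7) = C(12,5) by symmetry.
C(12,5) = (12·11·10·9·8) / 5! = 95040 / 120 = 792.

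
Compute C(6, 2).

15

C(6,2) = (6·5) / 2! = 30 / 2 = 15.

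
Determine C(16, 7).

C(16,7) = (16·15·14·13·12·11·10) / 7! = 57657600 / 5040 = 11440.

11440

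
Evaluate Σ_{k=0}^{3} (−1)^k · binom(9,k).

The partial alternating sum Σ_{k=0}^{3} (−1)^k C(9,k) = (−1)^3 C(8,3) = -56.

-56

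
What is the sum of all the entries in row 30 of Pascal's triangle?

1073741824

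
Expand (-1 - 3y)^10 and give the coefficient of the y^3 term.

The general term is C(10,j)·(-1)^j·(-3y)^(10-j); the y^3 term has j = 7.
C(10,7) = 120.
Coefficient = C(10,7) · (-1)^7 · (-3)^3 = 120 · (-1) · (-27) = 3240.

3240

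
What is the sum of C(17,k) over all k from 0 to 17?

131072

The entries of row 17 sum to 2^17 = 131072.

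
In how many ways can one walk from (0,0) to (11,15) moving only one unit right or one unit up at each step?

7726160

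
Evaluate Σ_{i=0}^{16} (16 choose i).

The entries of row 16 sum to 2^16 = 65536.

65536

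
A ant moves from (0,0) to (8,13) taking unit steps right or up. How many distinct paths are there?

Each path is a sequence of 21 steps with 8 rights: C(21,8) = 203490.

203490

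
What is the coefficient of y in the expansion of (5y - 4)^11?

The general term is C(11,j)·(5y)^j·(-4)^(11-j); the y^1 term has j = 1.
C(11,1) = 11.
Coefficient = C(11,1) · 5^1 · (-4)^10 = 11 · 5 · 1048576 = 57671680.

57671680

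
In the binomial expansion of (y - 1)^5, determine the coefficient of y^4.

-5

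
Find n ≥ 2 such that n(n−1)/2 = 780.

40

n(n−1)/2 = 780 ⇒ n(n−1) = 1560. Since 40·39 = 1560, n = 40.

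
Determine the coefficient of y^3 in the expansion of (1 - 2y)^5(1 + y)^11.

Coefficient of y^3 = Σ_{j} C(5,j)·(-2)^j·C(11,3-j)·1^(3-j) for j from 0 to 3.
= 165 + (-550) + 440 + (-80) = -25.

-25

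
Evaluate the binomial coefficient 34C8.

C(34,8) = (34·33·32·31·30·29·28·27) / 8! = 732058145280 / 40320 = 18156204.

18156204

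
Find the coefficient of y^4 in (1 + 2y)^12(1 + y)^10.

40490

Coefficient of y^4 = Σ_{j} C(12,j)·2^j·C(10,4-j)·1^(4-j) for j from 0 to 4.
= 210 + 2880 + 11880 + 17600 + 7920 = 40490.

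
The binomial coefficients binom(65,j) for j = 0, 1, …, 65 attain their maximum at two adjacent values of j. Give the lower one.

32

For odd n = 65, C(65,j) peaks at j = (n−1)/2 and (n+1)/2; the lower is 32.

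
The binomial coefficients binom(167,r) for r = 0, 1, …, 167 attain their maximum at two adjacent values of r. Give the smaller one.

For odd n = 167, C(167,r) peaks at r = (n−1)/2 and (n+1)/2; the smaller is 83.

83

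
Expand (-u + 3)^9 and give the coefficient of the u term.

The general term is C(9,j)·(-u)^j·(3)^(9-j); the u^1 term has j = 1.
C(9,1) = 9.
Coefficient = C(9,1) · (-1)^1 · 3^8 = 9 · (-1) · 6561 = -59049.

-59049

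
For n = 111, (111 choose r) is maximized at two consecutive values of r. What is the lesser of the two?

For odd n = 111, C(111,r) peaks at r = (n−1)/2 and (n+1)/2; the lesser is 55.

55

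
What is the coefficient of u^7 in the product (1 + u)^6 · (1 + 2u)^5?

Coefficient of u^7 = Σ_{j} C(6,j)·1^j·C(5,7-j)·2^(7-j) for j from 2 to 6.
= 480 + 1600 + 1200 + 240 + 10 = 3530.

3530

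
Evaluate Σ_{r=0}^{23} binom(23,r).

The entries of row 23 sum to 2^23 = 8388608.

8388608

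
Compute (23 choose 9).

C(23,9) = (23·22·21·20·19·18·17·16·15) / 9! = 296541907200 / 362880 = 817190.

817190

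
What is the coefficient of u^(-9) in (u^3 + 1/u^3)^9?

84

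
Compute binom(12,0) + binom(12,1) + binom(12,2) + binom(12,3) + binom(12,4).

794

1 + 12 + 66 + 220 + 495 = 794.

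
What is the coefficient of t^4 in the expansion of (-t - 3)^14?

59108049

The general term is C(14,j)·(-t)^j·(-3)^(14-j); the t^4 term has j = 4.
C(14,4) = 1001.
Coefficient = C(14,4) · (-3)^10 = 1001 · 59049 = 59108049.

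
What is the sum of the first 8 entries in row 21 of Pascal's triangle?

198440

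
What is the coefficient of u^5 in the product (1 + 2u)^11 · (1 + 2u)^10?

Coefficient of u^5 = Σ_{j} C(11,j)·2^j·C(10,5-j)·2^(5-j) for j from 0 to 5.
= 8064 + 73920 + 211200 + 237600 + 105600 + 14784 = 651168.

651168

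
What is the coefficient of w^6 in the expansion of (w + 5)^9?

The general term is C(9,j)·(w)^j·(5)^(9-j); the w^6 term has j = 6.
C(9,6) = 84.
Coefficient = C(9,6) · 5^3 = 84 · 125 = 10500.

10500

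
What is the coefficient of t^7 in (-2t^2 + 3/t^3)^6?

-576

General term: C(6,j)·(-2t^2)^j·(3/t^3)^(6-j), with t-exponent 2j − 3(6−j) = 5j − 18.
Set 5j − 18 = 7: j = 5.
C(6,5) = 6; (-2)^5 = -32; 3^1 = 3.
Coefficient = 6 · (-32) · 3 = -576.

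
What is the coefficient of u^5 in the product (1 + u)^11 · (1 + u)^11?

26334

Coefficient of u^5 = Σ_{j} C(11,j)·C(11,5-j) for j from 0 to 5.
= 462 + 3630 + 9075 + 9075 + 3630 + 462 = 26334.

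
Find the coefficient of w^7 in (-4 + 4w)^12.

The general term is C(12,j)·(-4)^j·(4w)^(12-j); the w^7 term has j = 5.
C(12,5) = 792.
Coefficient = C(12,5) · (-4)^5 · 4^7 = 792 · (-1024) · 16384 = -13287555072.

-13287555072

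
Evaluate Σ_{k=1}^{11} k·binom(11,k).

11264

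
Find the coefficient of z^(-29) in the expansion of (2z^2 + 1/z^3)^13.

General term: C(13,j)·(2z^2)^j·(1/z^3)^(13-j), with z-exponent 2j − 3(13−j) = 5j − 39.
Set 5j − 39 = -29: j = 2.
C(13,2) = 78; 2^2 = 4; 1^11 = 1.
Coefficient = 78 · 4 · 1 = 312.

312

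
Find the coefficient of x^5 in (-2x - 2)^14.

The general term is C(14,j)·(-2x)^j·(-2)^(14-j); the x^5 term has j = 5.
C(14,5) = 2002.
Coefficient = C(14,5) · (-2)^5 · (-2)^9 = 2002 · (-32) · (-512) = 32800768.

32800768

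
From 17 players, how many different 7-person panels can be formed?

This is C(17,7) = 19448.

19448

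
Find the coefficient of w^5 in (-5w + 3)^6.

-56250

The general term is C(6,j)·(-5w)^j·(3)^(6-j); the w^5 term has j = 5.
C(6,5) = 6.
Coefficient = C(6,5) · (-5)^5 · 3^1 = 6 · (-3125) · 3 = -56250.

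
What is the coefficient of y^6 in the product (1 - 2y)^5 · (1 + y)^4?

Coefficient of y^6 = Σ_{j} C(5,j)·(-2)^j·C(4,6-j)·1^(6-j) for j from 2 to 5.
= 40 + (-320) + 480 + (-128) = 72.

72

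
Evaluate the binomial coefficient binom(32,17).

C(32,17) = C(32,15) by symmetry.
C(32,15) = (32·31·30·29·28·27·26·25·24·23·22·21·20·19·18) / 15! = 739781100339240960000 / 1307674368000 = 565722720.

565722720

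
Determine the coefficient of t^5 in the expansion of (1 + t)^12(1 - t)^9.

99

Coefficient of t^5 = Σ_{j} C(12,j)·1^j·C(9,5-j)·(-1)^(5-j) for j from 0 to 5.
= (-126) + 1512 + (-5544) + 7920 + (-4455) + 792 = 99.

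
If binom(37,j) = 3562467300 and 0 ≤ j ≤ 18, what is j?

C(37,j) increases on 0 ≤ j ≤ 18. C(37,12) = 1852482996 and C(37,13) = 3562467300, so j = 13.

13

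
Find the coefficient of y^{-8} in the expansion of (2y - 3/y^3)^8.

90720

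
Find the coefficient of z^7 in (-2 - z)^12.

The general term is C(12,j)·(-2)^j·(-z)^(12-j); the z^7 term has j = 5.
C(12,5) = 792.
Coefficient = C(12,5) · (-2)^5 · (-1)^7 = 792 · (-32) · (-1) = 25344.

25344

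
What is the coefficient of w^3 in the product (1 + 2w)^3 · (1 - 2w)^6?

64

Coefficient of w^3 = Σ_{j} C(3,j)·2^j·C(6,3-j)·(-2)^(3-j) for j from 0 to 3.
= (-160) + 360 + (-144) + 8 = 64.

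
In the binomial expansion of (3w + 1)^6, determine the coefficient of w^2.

The general term is C(6,j)·(3w)^j·(1)^(6-j); the w^2 term has j = 2.
C(6,2) = 15.
Coefficient = C(6,2) · 3^2 = 15 · 9 = 135.

135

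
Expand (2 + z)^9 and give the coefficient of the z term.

The general term is C(9,j)·(2)^j·(z)^(9-j); the z^1 term has j = 8.
C(9,8) = 9.
Coefficient = C(9,8) · 2^8 = 9 · 256 = 2304.

2304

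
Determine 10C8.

45

C(10,8) = C(10,2) by symmetry.
C(10,2) = (10·9) / 2! = 90 / 2 = 45.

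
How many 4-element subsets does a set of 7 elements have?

35

C(7,4) = C(7,3) by symmetry.
C(7,3) = (7·6·5) / 3! = 210 / 6 = 35.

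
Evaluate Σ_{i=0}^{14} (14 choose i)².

By Vandermonde's identity, Σ C(14,i)² = C(28,14) = 40116600.

40116600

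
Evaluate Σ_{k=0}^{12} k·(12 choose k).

24576

Differentiating (1+x)^12 and setting x=1: Σ k·C(12,k) = 12·2^11 = 24576.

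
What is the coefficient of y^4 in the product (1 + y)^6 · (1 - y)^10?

-20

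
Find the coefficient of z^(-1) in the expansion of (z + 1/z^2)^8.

56

General term: C(8,j)·(z)^j·(1/z^2)^(8-j), with z-exponent 1j − 2(8−j) = 3j − 16.
Set 3j − 16 = -1: j = 5.
C(8,5) = 56; 1^5 = 1; 1^3 = 1.
Coefficient = 56 · 1 · 1 = 56.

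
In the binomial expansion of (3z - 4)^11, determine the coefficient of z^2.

-129761280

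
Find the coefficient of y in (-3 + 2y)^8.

-34992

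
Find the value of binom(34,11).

286097760

C(34,11) = (34·33·32·31·30·29·28·27·26·25·24) / 11! = 11420107066368000 / 39916800 = 286097760.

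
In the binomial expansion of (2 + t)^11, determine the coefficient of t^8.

The general term is C(11,j)·(2)^j·(t)^(11-j); the t^8 term has j = 3.
C(11,3) = 165.
Coefficient = C(11,3) · 2^3 = 165 · 8 = 1320.

1320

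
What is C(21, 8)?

203490

C(21,8) = (21·20·19·18·17·16·15·14) / 8! = 8204716800 / 40320 = 203490.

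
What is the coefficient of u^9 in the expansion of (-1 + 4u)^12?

-57671680

The general term is C(12,j)·(-1)^j·(4u)^(12-j); the u^9 term has j = 3.
C(12,3) = 220.
Coefficient = C(12,3) · (-1)^3 · 4^9 = 220 · (-1) · 262144 = -57671680.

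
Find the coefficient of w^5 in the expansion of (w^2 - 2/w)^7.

General term: C(7,j)·(w^2)^j·(-2/w)^(7-j), with w-exponent 2j − 1(7−j) = 3j − 7.
Set 3j − 7 = 5: j = 4.
C(7,4) = 35; 1^4 = 1; (-2)^3 = -8.
Coefficient = 35 · 1 · (-8) = -280.

-280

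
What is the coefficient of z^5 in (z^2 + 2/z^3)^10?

General term: C(10,j)·(z^2)^j·(2/z^3)^(10-j), with z-exponent 2j − 3(10−j) = 5j − 30.
Set 5j − 30 = 5: j = 7.
C(10,7) = 120; 1^7 = 1; 2^3 = 8.
Coefficient = 120 · 1 · 8 = 960.

960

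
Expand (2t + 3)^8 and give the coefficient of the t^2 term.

81648

The general term is C(8,j)·(2t)^j·(3)^(8-j); the t^2 term has j = 2.
C(8,2) = 28.
Coefficient = C(8,2) · 2^2 · 3^6 = 28 · 4 · 729 = 81648.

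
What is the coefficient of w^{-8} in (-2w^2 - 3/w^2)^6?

General term: C(6,j)·(-2w^2)^j·(-3/w^2)^(6-j), with w-exponent 2j − 2(6−j) = 4j − 12.
Set 4j − 12 = -8: j = 1.
C(6,1) = 6; (-2)^1 = -2; (-3)^5 = -243.
Coefficient = 6 · (-2) · (-243) = 2916.

2916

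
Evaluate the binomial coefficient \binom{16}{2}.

120

C(16,2) = (16·15) / 2! = 240 / 2 = 120.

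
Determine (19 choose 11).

C(19,11) = C(19,8) by symmetry.
C(19,8) = (19·18·17·16·15·14·13·12) / 8! = 3047466240 / 40320 = 75582.

75582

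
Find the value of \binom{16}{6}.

C(16,6) = (16·15·14·13·12·11) / 6! = 5765760 / 720 = 8008.

8008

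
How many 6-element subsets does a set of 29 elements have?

475020

C(29,6) = (29·28·27·26·25·24) / 6! = 342014400 / 720 = 475020.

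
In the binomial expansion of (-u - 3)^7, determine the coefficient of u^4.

The general term is C(7,j)·(-u)^j·(-3)^(7-j); the u^4 term has j = 4.
C(7,4) = 35.
Coefficient = C(7,4) · (-3)^3 = 35 · (-27) = -945.

-945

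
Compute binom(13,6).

1716

C(13,6) = (13·12·11·10·9·8) / 6! = 1235520 / 720 = 1716.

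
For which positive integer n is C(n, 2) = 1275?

n(n−1)/2 = 1275 ⇒ n(n−1) = 2550. Since 51·50 = 2550, n = 51.

51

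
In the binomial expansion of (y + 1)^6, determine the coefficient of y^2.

The general term is C(6,j)·(y)^j·(1)^(6-j); the y^2 term has j = 2.
C(6,2) = 15.
Coefficient = C(6,2) = 15.

15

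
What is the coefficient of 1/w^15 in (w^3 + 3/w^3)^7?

General term: C(7,j)·(w^3)^j·(3/w^3)^(7-j), with w-exponent 3j − 3(7−j) = 6j − 21.
Set 6j − 21 = -15: j = 1.
C(7,1) = 7; 1^1 = 1; 3^6 = 729.
Coefficient = 7 · 1 · 729 = 5103.

5103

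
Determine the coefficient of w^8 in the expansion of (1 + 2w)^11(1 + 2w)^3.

Coefficient of w^8 = Σ_{j} C(11,j)·2^j·C(3,8-j)·2^(8-j) for j from 5 to 8.
= 118272 + 354816 + 253440 + 42240 = 768768.

768768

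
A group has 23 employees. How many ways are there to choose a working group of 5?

33649

This is C(23,5) = 33649.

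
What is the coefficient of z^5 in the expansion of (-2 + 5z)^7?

262500

The general term is C(7,j)·(-2)^j·(5z)^(7-j); the z^5 term has j = 2.
C(7,2) = 21.
Coefficient = C(7,2) · (-2)^2 · 5^5 = 21 · 4 · 3125 = 262500.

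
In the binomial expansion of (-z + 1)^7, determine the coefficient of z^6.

The general term is C(7,j)·(-z)^j·(1)^(7-j); the z^6 term has j = 6.
C(7,6) = 7.
Coefficient = C(7,6) = 7.

7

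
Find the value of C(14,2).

C(14,2) = (14·13) / 2! = 182 / 2 = 91.

91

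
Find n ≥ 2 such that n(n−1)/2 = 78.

13

n(n−1)/2 = 78 ⇒ n(n−1) = 156. Since 13·12 = 156, n = 13.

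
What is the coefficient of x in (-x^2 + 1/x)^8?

General term: C(8,j)·(-x^2)^j·(1/x)^(8-j), with x-exponent 2j − 1(8−j) = 3j − 8.
Set 3j − 8 = 1: j = 3.
C(8,3) = 56; (-1)^3 = -1; 1^5 = 1.
Coefficient = 56 · (-1) · 1 = -56.

-56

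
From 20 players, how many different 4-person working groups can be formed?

4845

This is C(20,4) = 4845.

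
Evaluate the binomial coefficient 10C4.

210

C(10,4) = (10·9·8·7) / 4! = 5040 / 24 = 210.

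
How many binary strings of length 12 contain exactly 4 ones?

495

Choose the 4 positions: C(12,4) = 495.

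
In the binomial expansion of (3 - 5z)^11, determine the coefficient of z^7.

The general term is C(11,j)·(3)^j·(-5z)^(11-j); the z^7 term has j = 4.
C(11,4) = 330.
Coefficient = C(11,4) · 3^4 · (-5)^7 = 330 · 81 · (-78125) = -2088281250.

-2088281250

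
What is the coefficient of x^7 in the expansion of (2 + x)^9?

144

The general term is C(9,j)·(2)^j·(x)^(9-j); the x^7 term has j = 2.
C(9,2) = 36.
Coefficient = C(9,2) · 2^2 = 36 · 4 = 144.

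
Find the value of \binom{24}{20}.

C(24,20) = C(24,4) by symmetry.
C(24,4) = (24·23·22·21) / 4! = 255024 / 24 = 10626.

10626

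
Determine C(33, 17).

1166803110

C(33,17) = C(33,16) by symmetry.
C(33,16) = (33·32·31·30·29·28·27·26·25·24·23·22·21·20·19·18) / 16! = 24412776311194951680000 / 20922789888000 = 1166803110.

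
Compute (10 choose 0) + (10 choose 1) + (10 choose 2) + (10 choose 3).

176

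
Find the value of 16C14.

120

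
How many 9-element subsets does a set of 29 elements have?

10015005

C(29,9) = (29·28·27·26·25·24·23·22·21) / 9! = 3634245014400 / 362880 = 10015005.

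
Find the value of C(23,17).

100947

C(23,17) = C(23,6) by symmetry.
C(23,6) = (23·22·21·20·19·18) / 6! = 72681840 / 720 = 100947.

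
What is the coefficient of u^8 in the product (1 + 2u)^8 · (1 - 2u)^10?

Coefficient of u^8 = Σ_{j} C(8,j)·2^j·C(10,8-j)·(-2)^(8-j) for j from 0 to 8.
= 11520 + (-245760) + 1505280 + (-3612672) + 3763200 + (-1720320) + 322560 + (-20480) + 256 = 3584.

3584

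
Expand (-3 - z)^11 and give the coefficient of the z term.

-649539

The general term is C(11,j)·(-3)^j·(-z)^(11-j); the z^1 term has j = 10.
C(11,10) = 11.
Coefficient = C(11,10) · (-3)^10 · (-1)^1 = 11 · 59049 · (-1) = -649539.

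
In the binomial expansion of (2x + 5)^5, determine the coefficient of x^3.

2000

The general term is C(5,j)·(2x)^j·(5)^(5-j); the x^3 term has j = 3.
C(5,3) = 10.
Coefficient = C(5,3) · 2^3 · 5^2 = 10 · 8 · 25 = 2000.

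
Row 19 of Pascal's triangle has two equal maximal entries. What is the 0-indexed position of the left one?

9

For odd n = 19, C(19,i) peaks at i = (n−1)/2 and (n+1)/2; the smaller is 9.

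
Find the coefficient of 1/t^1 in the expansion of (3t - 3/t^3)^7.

General term: C(7,j)·(3t)^j·(-3/t^3)^(7-j), with t-exponent 1j − 3(7−j) = 4j − 21.
Set 4j − 21 = -1: j = 5.
C(7,5) = 21; 3^5 = 243; (-3)^2 = 9.
Coefficient = 21 · 243 · 9 = 45927.

45927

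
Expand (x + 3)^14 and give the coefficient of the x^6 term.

19702683

The general term is C(14,j)·(x)^j·(3)^(14-j); the x^6 term has j = 6.
C(14,6) = 3003.
Coefficient = C(14,6) · 3^8 = 3003 · 6561 = 19702683.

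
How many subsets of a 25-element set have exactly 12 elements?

5200300

Choose the 12 positions: C(25,12) = 5200300.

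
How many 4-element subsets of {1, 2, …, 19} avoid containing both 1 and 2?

All 4-subsets: C(19,4) = 3876. Those containing both fixed elements: C(17,2) = 136.
3876 − 136 = 3740.

3740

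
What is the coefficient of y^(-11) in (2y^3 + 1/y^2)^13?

General term: C(13,j)·(2y^3)^j·(1/y^2)^(13-j), with y-exponent 3j − 2(13−j) = 5j − 26.
Set 5j − 26 = -11: j = 3.
C(13,3) = 286; 2^3 = 8; 1^10 = 1.
Coefficient = 286 · 8 · 1 = 2288.

2288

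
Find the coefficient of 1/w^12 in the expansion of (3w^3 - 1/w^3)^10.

General term: C(10,j)·(3w^3)^j·(-1/w^3)^(10-j), with w-exponent 3j − 3(10−j) = 6j − 30.
Set 6j − 30 = -12: j = 3.
C(10,3) = 120; 3^3 = 27; (-1)^7 = -1.
Coefficient = 120 · 27 · (-1) = -3240.

-3240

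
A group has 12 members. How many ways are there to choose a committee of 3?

This is C(12,3) = 220.

220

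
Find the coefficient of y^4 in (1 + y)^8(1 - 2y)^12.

-42

Coefficient of y^4 = Σ_{j} C(8,j)·1^j·C(12,4-j)·(-2)^(4-j) for j from 0 to 4.
= 7920 + (-14080) + 7392 + (-1344) + 70 = -42.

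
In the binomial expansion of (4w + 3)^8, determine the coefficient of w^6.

The general term is C(8,j)·(4w)^j·(3)^(8-j); the w^6 term has j = 6.
C(8,6) = 28.
Coefficient = C(8,6) · 4^6 · 3^2 = 28 · 4096 · 9 = 1032192.

1032192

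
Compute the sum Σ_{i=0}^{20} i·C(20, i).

Differentiating (1+x)^20 and setting x=1: Σ i·C(20,i) = 20·2^19 = 10485760.

10485760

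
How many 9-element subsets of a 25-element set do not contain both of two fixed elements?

All 9-subsets: C(25,9) = 2042975. Those containing both fixed elements: C(23,7) = 245157.
2042975 − 245157 = 1797818.

1797818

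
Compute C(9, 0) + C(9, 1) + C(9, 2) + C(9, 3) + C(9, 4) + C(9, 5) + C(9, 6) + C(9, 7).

1 + 9 + 36 + 84 + 126 + 126 + 84 + 36 = 502.

502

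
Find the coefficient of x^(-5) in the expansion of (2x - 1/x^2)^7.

280

General term: C(7,j)·(2x)^j·(-1/x^2)^(7-j), with x-exponent 1j − 2(7−j) = 3j − 14.
Set 3j − 14 = -5: j = 3.
C(7,3) = 35; 2^3 = 8; (-1)^4 = 1.
Coefficient = 35 · 8 · 1 = 280.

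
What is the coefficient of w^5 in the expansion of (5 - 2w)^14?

The general term is C(14,j)·(5)^j·(-2w)^(14-j); the w^5 term has j = 9.
C(14,9) = 2002.
Coefficient = C(14,9) · 5^9 · (-2)^5 = 2002 · 1953125 · (-32) = -125125000000.

-125125000000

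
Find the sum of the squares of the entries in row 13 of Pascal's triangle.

10400600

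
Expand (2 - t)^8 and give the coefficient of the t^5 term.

The general term is C(8,j)·(2)^j·(-t)^(8-j); the t^5 term has j = 3.
C(8,3) = 56.
Coefficient = C(8,3) · 2^3 · (-1)^5 = 56 · 8 · (-1) = -448.

-448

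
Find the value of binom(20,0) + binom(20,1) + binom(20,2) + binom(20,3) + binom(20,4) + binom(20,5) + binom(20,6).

60460

1 + 20 + 190 + 1140 + 4845 + 15504 + 38760 = 60460.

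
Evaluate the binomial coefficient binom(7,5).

C(7,5) = C(7,2) by symmetry.
C(7,2) = (7·6) / 2! = 42 / 2 = 21.

21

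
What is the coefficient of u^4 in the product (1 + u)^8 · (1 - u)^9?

28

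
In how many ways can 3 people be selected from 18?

816

This is C(18,3) = 816.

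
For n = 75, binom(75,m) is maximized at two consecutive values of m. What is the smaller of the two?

37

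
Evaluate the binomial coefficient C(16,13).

560

C(16,13) = C(16,3) by symmetry.
C(16,3) = (16·15·14) / 3! = 3360 / 6 = 560.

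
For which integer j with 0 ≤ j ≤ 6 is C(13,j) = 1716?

6

C(13,j) increases on 0 ≤ j ≤ 6. C(13,5) = 1287 and C(13,6) = 1716, so j = 6.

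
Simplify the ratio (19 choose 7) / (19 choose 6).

C(n,k+1)/C(n,k) = (n−k)/(k+1) = (19−6)/(6+1) = 13/7.

13/7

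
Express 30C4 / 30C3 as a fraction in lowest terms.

27/4

C(n,k+1)/C(n,k) = (n−k)/(k+1) = (30−3)/(3+1) = 27/4.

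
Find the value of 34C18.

2203961430

C(34,18) = C(34,16) by symmetry.
C(34,16) = (34·33·32·31·30·29·28·27·26·25·24·23·22·21·20·19) / 16! = 46113021921146019840000 / 20922789888000 = 2203961430.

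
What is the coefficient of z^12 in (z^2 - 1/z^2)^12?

General term: C(12,j)·(z^2)^j·(-1/z^2)^(12-j), with z-exponent 2j − 2(12−j) = 4j − 24.
Set 4j − 24 = 12: j = 9.
C(12,9) = 220; 1^9 = 1; (-1)^3 = -1.
Coefficient = 220 · 1 · (-1) = -220.

-220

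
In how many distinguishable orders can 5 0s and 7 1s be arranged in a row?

792

Choose positions for the 0s: C(12,5) = 792.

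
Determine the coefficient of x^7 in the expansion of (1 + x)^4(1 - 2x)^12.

13024

Coefficient of x^7 = Σ_{j} C(4,j)·1^j·C(12,7-j)·(-2)^(7-j) for j from 0 to 4.
= (-101376) + 236544 + (-152064) + 31680 + (-1760) = 13024.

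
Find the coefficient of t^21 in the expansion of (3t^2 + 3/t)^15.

6528752685

General term: C(15,j)·(3t^2)^j·(3/t)^(15-j), with t-exponent 2j − 1(15−j) = 3j − 15.
Set 3j − 15 = 21: j = 12.
C(15,12) = 455; 3^12 = 531441; 3^3 = 27.
Coefficient = 455 · 531441 · 27 = 6528752685.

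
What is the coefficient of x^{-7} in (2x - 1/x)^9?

18

General term: C(9,j)·(2x)^j·(-1/x)^(9-j), with x-exponent 1j − 1(9−j) = 2j − 9.
Set 2j − 9 = -7: j = 1.
C(9,1) = 9; 2^1 = 2; (-1)^8 = 1.
Coefficient = 9 · 2 · 1 = 18.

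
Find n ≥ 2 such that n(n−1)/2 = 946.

44

n(n−1)/2 = 946 ⇒ n(n−1) = 1892. Since 44·43 = 1892, n = 44.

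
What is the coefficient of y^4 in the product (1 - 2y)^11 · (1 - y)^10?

Coefficient of y^4 = Σ_{j} C(11,j)·(-2)^j·C(10,4-j)·(-1)^(4-j) for j from 0 to 4.
= 210 + 2640 + 9900 + 13200 + 5280 = 31230.

31230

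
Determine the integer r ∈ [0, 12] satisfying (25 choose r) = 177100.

C(25,r) increases on 0 ≤ r ≤ 12. C(25,5) = 53130 and C(25,6) = 177100, so r = 6.

6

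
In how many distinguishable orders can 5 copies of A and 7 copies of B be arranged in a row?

792

Choose positions for the A's: C(12,5) = 792.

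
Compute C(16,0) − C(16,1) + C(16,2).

The partial alternating sum Σ_{k=0}^{2} (−1)^k C(16,k) = (−1)^2 C(15,2) = 105.

105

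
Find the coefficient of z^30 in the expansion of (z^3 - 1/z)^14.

General term: C(14,j)·(z^3)^j·(-1/z)^(14-j), with z-exponent 3j − 1(14−j) = 4j − 14.
Set 4j − 14 = 30: j = 11.
C(14,11) = 364; 1^11 = 1; (-1)^3 = -1.
Coefficient = 364 · 1 · (-1) = -364.

-364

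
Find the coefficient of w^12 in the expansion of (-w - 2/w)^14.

28

General term: C(14,j)·(-w)^j·(-2/w)^(14-j), with w-exponent 1j − 1(14−j) = 2j − 14.
Set 2j − 14 = 12: j = 13.
C(14,13) = 14; (-1)^13 = -1; (-2)^1 = -2.
Coefficient = 14 · (-1) · (-2) = 28.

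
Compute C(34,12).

548354040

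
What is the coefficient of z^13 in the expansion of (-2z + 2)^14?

-229376

The general term is C(14,j)·(-2z)^j·(2)^(14-j); the z^13 term has j = 13.
C(14,13) = 14.
Coefficient = C(14,13) · (-2)^13 · 2^1 = 14 · (-8192) · 2 = -229376.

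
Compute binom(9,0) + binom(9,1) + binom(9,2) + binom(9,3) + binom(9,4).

1 + 9 + 36 + 84 + 126 = 256.

256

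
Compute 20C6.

38760

C(20,6) = (20·19·18·17·16·15) / 6! = 27907200 / 720 = 38760.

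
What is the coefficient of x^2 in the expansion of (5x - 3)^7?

The general term is C(7,j)·(5x)^j·(-3)^(7-j); the x^2 term has j = 2.
C(7,2) = 21.
Coefficient = C(7,2) · 5^2 · (-3)^5 = 21 · 25 · (-243) = -127575.

-127575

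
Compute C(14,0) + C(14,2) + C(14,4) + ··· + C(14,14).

Even-j terms of row 14 sum to 2^13 = 8192.

8192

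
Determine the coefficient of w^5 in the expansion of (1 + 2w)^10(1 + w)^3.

21204

Coefficient of w^5 = Σ_{j} C(10,j)·2^j·C(3,5-j)·1^(5-j) for j from 2 to 5.
= 180 + 2880 + 10080 + 8064 = 21204.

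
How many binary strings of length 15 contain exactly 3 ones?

455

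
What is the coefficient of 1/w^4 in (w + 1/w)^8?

28

General term: C(8,j)·(w)^j·(1/w)^(8-j), with w-exponent 1j − 1(8−j) = 2j − 8.
Set 2j − 8 = -4: j = 2.
C(8,2) = 28; 1^2 = 1; 1^6 = 1.
Coefficient = 28 · 1 · 1 = 28.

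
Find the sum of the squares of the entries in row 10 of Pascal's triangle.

Σ C(10,r)² is the coefficient of x^10 in (1+x)^10(1+x)^10 = (1+x)^20, i.e. C(20,10) = 184756.

184756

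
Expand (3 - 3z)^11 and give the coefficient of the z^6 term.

81841914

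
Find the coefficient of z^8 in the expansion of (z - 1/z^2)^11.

General term: C(11,j)·(z)^j·(-1/z^2)^(11-j), with z-exponent 1j − 2(11−j) = 3j − 22.
Set 3j − 22 = 8: j = 10.
C(11,10) = 11; 1^10 = 1; (-1)^1 = -1.
Coefficient = 11 · 1 · (-1) = -11.

-11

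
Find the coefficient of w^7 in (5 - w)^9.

The general term is C(9,j)·(5)^j·(-w)^(9-j); the w^7 term has j = 2.
C(9,2) = 36.
Coefficient = C(9,2) · 5^2 · (-1)^7 = 36 · 25 · (-1) = -900.

-900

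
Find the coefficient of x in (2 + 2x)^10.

10240

The general term is C(10,j)·(2)^j·(2x)^(10-j); the x^1 term has j = 9.
C(10,9) = 10.
Coefficient = C(10,9) · 2^9 · 2^1 = 10 · 512 · 2 = 10240.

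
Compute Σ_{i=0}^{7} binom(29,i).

1 + 29 + 406 + 3654 + 23751 + 118755 + 475020 + 1560780 = 2182396.

2182396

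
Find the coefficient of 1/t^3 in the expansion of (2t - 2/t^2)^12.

-3244032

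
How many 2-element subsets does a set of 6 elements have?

15

C(6,2) = (6·5) / 2! = 30 / 2 = 15.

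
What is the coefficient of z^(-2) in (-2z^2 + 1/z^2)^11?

-14784

General term: C(11,j)·(-2z^2)^j·(1/z^2)^(11-j), with z-exponent 2j − 2(11−j) = 4j − 22.
Set 4j − 22 = -2: j = 5.
C(11,5) = 462; (-2)^5 = -32; 1^6 = 1.
Coefficient = 462 · (-32) · 1 = -14784.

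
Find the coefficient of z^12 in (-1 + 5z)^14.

22216796875

The general term is C(14,j)·(-1)^j·(5z)^(14-j); the z^12 term has j = 2.
C(14,2) = 91.
Coefficient = C(14,2) · 5^12 = 91 · 244140625 = 22216796875.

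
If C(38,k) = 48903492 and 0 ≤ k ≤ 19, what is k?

C(38,k) increases on 0 ≤ k ≤ 19. C(38,7) = 12620256 and C(38,8) = 48903492, so k = 8.

8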